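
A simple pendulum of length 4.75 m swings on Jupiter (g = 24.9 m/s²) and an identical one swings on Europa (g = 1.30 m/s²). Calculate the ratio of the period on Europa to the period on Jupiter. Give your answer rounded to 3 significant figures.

T ∝ 1/√g, so T₂/T₁ = √(g₁/g₂) = √(24.9/1.30) = 4.38.

4.38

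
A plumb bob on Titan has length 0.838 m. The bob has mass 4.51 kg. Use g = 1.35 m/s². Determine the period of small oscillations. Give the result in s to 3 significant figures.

T = 2π√(L/g) = 2π√(0.838/1.35) = 2π × 0.7879 = 4.95 s.

4.95 s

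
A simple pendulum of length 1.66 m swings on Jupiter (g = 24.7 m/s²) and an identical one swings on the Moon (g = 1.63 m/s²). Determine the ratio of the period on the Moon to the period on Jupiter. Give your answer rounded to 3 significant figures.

T ∝ 1/√g, so T₂/T₁ = √(g₁/g₂) = √(24.7/1.63) = 3.89.

3.89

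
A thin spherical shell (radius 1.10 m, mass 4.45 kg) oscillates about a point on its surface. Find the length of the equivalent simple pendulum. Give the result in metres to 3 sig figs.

1.83 m

The equivalent simple-pendulum length is L_eq = I/(md), where I is about the pivot and d = 1.100 m.
I_cm = (2/3)mR² = 3.590 kg·m², so I = I_cm + md² = 3.590 + 5.385 = 8.974 kg·m².
L_eq = 8.974/(4.45 × 1.100) = 1.83 m.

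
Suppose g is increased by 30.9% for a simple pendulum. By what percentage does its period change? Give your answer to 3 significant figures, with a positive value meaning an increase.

-12.6%

T ∝ 1/√g, so T'/T = 1/√(1.309) = 0.8740.
Percentage change in T = (0.8740 − 1) × 100% = -12.6%.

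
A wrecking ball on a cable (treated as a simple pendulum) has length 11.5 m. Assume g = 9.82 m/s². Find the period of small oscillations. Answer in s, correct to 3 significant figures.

T = 2π√(L/g) = 2π√(11.5/9.82) = 2π × 1.082 = 6.80 s.

6.80 s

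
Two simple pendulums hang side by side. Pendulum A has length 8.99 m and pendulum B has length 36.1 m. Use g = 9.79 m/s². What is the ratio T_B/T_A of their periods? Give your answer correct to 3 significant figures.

T ∝ √L, so T_B/T_A = √(L_B/L_A) = √(36.1/8.99) = 2.00.

2.00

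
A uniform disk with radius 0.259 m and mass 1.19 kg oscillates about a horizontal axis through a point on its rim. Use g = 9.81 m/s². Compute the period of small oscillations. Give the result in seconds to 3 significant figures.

I_cm = ½mr² = 0.03991 kg·m². The pivot is at distance d = 0.259 m from the centre of mass.
By the parallel-axis theorem, I = I_cm + md² = 0.03991 + 0.07983 = 0.1197 kg·m².
T = 2π√(I/(mgd)) = 2π√(0.1197/(1.19 × 9.81 × 0.259)) = 1.25 s.

1.25 s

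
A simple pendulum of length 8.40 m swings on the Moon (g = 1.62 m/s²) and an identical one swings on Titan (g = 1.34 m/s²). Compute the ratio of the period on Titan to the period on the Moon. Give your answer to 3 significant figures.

1.10

T ∝ 1/√g, so T₂/T₁ = √(g₁/g₂) = √(1.62/1.34) = 1.10.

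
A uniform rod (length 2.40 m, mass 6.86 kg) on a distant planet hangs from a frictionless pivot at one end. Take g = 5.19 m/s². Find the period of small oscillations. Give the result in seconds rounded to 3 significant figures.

3.49 s

For a physical pendulum T = 2π√(I/(mgd)), with d = 1.200 m from pivot to centre of mass.
I_cm = mL²/12 = 6.86 × 2.40²/12 = 3.293 kg·m²; I = I_cm + md² = 3.293 + 6.86 × 1.200² = 13.17 kg·m².
T = 2π√(13.17/(6.86 × 5.19 × 1.200)) = 3.49 s.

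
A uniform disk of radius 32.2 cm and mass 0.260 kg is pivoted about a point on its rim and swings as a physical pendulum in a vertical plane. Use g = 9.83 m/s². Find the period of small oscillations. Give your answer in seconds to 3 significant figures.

1.39 s

I_cm = ½mr² = 0.01348 kg·m². The pivot is at distance d = 0.322 m from the centre of mass.
By the parallel-axis theorem, I = I_cm + md² = 0.01348 + 0.02696 = 0.04044 kg·m².
T = 2π√(I/(mgd)) = 2π√(0.04044/(0.260 × 9.83 × 0.322)) = 1.39 s.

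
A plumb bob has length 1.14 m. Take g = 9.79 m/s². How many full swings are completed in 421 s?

196

T = 2π√(L/g) = 2π√(1.14/9.79) = 2.144 s.
Number of complete oscillations = ⌊421/2.144⌋ = ⌊196.4⌋ = 196.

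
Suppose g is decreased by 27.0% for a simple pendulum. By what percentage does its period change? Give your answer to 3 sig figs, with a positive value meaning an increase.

T ∝ 1/√g, so T'/T = 1/√(0.7300) = 1.170.
Percentage change in T = (1.170 − 1) × 100% = 17.0%.

17.0%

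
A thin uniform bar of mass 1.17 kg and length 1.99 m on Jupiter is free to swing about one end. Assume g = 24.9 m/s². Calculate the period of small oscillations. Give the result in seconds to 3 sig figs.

1.45 s

For a physical pendulum T = 2π√(I/(mgd)), with d = 0.9950 m from pivot to centre of mass.
I_cm = mL²/12 = 1.17 × 1.99²/12 = 0.3861 kg·m²; I = I_cm + md² = 0.3861 + 1.17 × 0.9950² = 1.544 kg·m².
T = 2π√(1.544/(1.17 × 24.9 × 0.9950)) = 1.45 s.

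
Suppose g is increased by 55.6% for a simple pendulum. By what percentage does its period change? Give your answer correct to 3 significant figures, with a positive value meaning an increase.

-19.8%

T ∝ 1/√g, so T'/T = 1/√(1.556) = 0.8017.
Percentage change in T = (0.8017 − 1) × 100% = -19.8%.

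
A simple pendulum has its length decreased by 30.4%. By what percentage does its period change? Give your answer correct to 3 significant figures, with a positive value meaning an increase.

-16.6%

T ∝ √L, so T'/T = √(0.6960) = 0.8343.
Percentage change in T = (0.8343 − 1) × 100% = -16.6%.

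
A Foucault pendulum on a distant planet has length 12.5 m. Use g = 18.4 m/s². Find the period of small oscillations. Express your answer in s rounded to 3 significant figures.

5.18 s

T = 2π√(L/g) = 2π√(12.5/18.4) = 2π × 0.8242 = 5.18 s.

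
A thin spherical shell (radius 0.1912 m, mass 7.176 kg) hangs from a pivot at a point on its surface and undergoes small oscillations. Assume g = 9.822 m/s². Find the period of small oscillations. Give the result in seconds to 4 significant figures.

I_cm = (2/3)mr² = 0.17489 kg·m². The pivot is at distance d = 0.1912 m from the centre of mass.
By the parallel-axis theorem, I = I_cm + md² = 0.17489 + 0.26234 = 0.43723 kg·m².
T = 2π√(I/(mgd)) = 2π√(0.43723/(7.176 × 9.822 × 0.1912)) = 1.132 s.

1.132 s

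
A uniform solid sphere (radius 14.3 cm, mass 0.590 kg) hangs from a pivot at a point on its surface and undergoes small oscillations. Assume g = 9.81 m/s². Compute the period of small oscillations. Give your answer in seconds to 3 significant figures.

I_cm = (2/5)mr² = 0.004826 kg·m². The pivot is at distance d = 0.143 m from the centre of mass.
By the parallel-axis theorem, I = I_cm + md² = 0.004826 + 0.01206 = 0.01689 kg·m².
T = 2π√(I/(mgd)) = 2π√(0.01689/(0.590 × 9.81 × 0.143)) = 0.898 s.

0.898 s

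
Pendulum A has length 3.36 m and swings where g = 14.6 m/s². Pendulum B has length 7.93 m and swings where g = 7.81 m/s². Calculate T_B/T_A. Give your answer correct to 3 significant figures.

T = 2π√(L/g), so T_B/T_A = √((L_B/g_B)/(L_A/g_A)) = √((7.93/7.81)/(3.36/14.6)) = 2.10.

2.10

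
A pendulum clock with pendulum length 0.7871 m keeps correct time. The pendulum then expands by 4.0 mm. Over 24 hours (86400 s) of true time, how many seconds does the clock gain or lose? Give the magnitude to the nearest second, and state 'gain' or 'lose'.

T ∝ √L, so T'/T = √(0.79110/0.7871) = 1.00254.
In 86400 s of true time the clock registers 86400/1.00254 = 86181.3 s, so it loses 219 s.

lose 219 s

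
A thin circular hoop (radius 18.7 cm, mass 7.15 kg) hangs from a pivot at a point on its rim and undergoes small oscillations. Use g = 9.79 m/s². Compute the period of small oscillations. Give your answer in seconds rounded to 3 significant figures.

1.23 s

I_cm = mr² = 0.2500 kg·m². The pivot is at distance d = 0.187 m from the centre of mass.
By the parallel-axis theorem, I = I_cm + md² = 0.2500 + 0.2500 = 0.5001 kg·m².
T = 2π√(I/(mgd)) = 2π√(0.5001/(7.15 × 9.79 × 0.187)) = 1.23 s.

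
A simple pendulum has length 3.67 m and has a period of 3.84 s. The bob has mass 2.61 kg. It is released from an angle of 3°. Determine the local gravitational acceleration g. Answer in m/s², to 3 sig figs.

From T = 2π√(L/g), g = 4π²L/T² = 4π² × 3.67/3.840² = 9.83 m/s².

9.83 m/s²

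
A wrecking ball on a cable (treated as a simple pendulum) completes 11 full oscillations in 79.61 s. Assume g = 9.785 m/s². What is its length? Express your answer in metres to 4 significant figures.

12.98 m

T = 79.61/11 = 7.2373 s.
From T = 2π√(L/g), L = gT²/(4π²) = 9.785 × 7.2373²/(4π²) = 12.98 m.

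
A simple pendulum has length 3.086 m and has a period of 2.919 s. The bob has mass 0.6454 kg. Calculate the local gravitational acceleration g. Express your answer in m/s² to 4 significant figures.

From T = 2π√(L/g), g = 4π²L/T² = 4π² × 3.086/2.9190² = 14.30 m/s².

14.30 m/s²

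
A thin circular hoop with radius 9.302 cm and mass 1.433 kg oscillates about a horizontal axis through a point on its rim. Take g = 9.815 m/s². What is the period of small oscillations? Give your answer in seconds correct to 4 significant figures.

I_cm = mr² = 0.012399 kg·m². The pivot is at distance d = 0.09302 m from the centre of mass.
By the parallel-axis theorem, I = I_cm + md² = 0.012399 + 0.012399 = 0.024799 kg·m².
T = 2π√(I/(mgd)) = 2π√(0.024799/(1.433 × 9.815 × 0.09302)) = 0.8650 s.

0.8650 s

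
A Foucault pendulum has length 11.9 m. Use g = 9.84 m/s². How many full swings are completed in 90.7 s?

13

T = 2π√(L/g) = 2π√(11.9/9.84) = 6.910 s.
Number of complete oscillations = ⌊90.7/6.910⌋ = ⌊13.13⌋ = 13.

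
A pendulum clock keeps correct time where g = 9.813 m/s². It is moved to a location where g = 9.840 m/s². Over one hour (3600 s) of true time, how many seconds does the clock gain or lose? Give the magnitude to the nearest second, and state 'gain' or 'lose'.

The clock's period scales as T ∝ 1/√g, so T'/T = √(9.813/9.840) = 0.998627.
In 3600 s of true time the clock registers 3600/0.998627 = 3604.9 s, so it gains 5 s.

gain 5 s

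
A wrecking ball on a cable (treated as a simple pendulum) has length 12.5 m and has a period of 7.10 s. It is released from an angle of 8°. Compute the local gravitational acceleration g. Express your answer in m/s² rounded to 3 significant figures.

From T = 2π√(L/g), g = 4π²L/T² = 4π² × 12.5/7.100² = 9.79 m/s².

9.79 m/s²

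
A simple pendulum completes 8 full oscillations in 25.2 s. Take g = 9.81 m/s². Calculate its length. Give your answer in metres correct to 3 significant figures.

T = 25.2/8 = 3.150 s.
From T = 2π√(L/g), L = gT²/(4π²) = 9.81 × 3.150²/(4π²) = 2.47 m.

2.47 m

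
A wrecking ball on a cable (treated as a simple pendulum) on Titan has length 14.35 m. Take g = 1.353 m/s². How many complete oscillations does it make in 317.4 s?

15

T = 2π√(L/g) = 2π√(14.35/1.353) = 20.462 s.
Number of complete oscillations = ⌊317.4/20.462⌋ = ⌊15.511⌋ = 15.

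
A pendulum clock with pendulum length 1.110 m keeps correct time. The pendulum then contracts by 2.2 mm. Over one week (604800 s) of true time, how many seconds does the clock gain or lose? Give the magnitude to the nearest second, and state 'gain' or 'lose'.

T ∝ √L, so T'/T = √(1.10780/1.110) = 0.999009.
In 604800 s of true time the clock registers 604800/0.999009 = 605400.2 s, so it gains 600 s.

gain 600 s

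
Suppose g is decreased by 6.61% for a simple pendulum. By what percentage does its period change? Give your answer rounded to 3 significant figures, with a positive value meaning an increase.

T ∝ 1/√g, so T'/T = 1/√(0.9339) = 1.035.
Percentage change in T = (1.035 − 1) × 100% = 3.48%.

3.48%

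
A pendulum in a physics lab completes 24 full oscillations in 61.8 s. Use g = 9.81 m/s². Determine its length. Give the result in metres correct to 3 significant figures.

T = 61.8/24 = 2.575 s.
From T = 2π√(L/g), L = gT²/(4π²) = 9.81 × 2.575²/(4π²) = 1.65 m.

1.65 m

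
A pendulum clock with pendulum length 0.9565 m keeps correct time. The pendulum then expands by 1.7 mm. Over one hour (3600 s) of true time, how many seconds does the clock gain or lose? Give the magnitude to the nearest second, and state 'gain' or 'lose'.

lose 3 s

T ∝ √L, so T'/T = √(0.95820/0.9565) = 1.00089.
In 3600 s of true time the clock registers 3600/1.00089 = 3596.8 s, so it loses 3 s.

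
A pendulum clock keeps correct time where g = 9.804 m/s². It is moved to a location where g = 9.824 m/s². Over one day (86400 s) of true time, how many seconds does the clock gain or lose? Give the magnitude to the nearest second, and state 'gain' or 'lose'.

The clock's period scales as T ∝ 1/√g, so T'/T = √(9.804/9.824) = 0.998982.
In 86400 s of true time the clock registers 86400/0.998982 = 86488.1 s, so it gains 88 s.

gain 88 s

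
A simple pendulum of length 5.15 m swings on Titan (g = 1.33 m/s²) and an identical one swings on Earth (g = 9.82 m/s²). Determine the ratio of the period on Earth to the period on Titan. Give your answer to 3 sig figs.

T ∝ 1/√g, so T₂/T₁ = √(g₁/g₂) = √(1.33/9.82) = 0.368.

0.368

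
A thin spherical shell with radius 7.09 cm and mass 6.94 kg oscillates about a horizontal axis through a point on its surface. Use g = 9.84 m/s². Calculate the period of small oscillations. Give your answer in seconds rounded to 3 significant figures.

0.689 s

I_cm = (2/3)mr² = 0.02326 kg·m². The pivot is at distance d = 0.0709 m from the centre of mass.
By the parallel-axis theorem, I = I_cm + md² = 0.02326 + 0.03489 = 0.05814 kg·m².
T = 2π√(I/(mgd)) = 2π√(0.05814/(6.94 × 9.84 × 0.0709)) = 0.689 s.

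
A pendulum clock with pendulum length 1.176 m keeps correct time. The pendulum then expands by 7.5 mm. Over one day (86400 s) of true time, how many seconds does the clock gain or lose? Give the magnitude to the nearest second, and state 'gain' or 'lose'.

lose 274 s

T ∝ √L, so T'/T = √(1.18350/1.176) = 1.00318.
In 86400 s of true time the clock registers 86400/1.00318 = 86125.8 s, so it loses 274 s.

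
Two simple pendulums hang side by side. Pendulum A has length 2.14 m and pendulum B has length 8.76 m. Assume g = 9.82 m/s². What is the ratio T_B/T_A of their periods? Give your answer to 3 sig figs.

T ∝ √L, so T_B/T_A = √(L_B/L_A) = √(8.76/2.14) = 2.02.

2.02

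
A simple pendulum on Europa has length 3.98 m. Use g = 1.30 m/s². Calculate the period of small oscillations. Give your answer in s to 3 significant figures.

T = 2π√(L/g) = 2π√(3.98/1.30) = 2π × 1.750 = 11.0 s.

11.0 s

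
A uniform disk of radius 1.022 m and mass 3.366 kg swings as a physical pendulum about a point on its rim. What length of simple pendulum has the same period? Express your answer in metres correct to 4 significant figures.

1.533 m

The equivalent simple-pendulum length is L_eq = I/(md), where I is about the pivot and d = 1.0220 m.
I_cm = ½mR² = 1.7579 kg·m², so I = I_cm + md² = 1.7579 + 3.5157 = 5.2736 kg·m².
L_eq = 5.2736/(3.366 × 1.0220) = 1.533 m.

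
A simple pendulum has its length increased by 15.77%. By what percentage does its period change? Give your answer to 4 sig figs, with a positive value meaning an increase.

7.596%

T ∝ √L, so T'/T = √(1.1577) = 1.0760.
Percentage change in T = (1.0760 − 1) × 100% = 7.596%.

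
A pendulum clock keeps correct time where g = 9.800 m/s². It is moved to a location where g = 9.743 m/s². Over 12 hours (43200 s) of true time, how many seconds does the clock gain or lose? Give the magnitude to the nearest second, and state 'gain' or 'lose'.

The clock's period scales as T ∝ 1/√g, so T'/T = √(9.800/9.743) = 1.00292.
In 43200 s of true time the clock registers 43200/1.00292 = 43074.2 s, so it loses 126 s.

lose 126 s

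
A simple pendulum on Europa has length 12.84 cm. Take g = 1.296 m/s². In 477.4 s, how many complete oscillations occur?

241

T = 2π√(L/g) = 2π√(0.1284/1.296) = 1.9777 s.
Number of complete oscillations = ⌊477.4/1.9777⌋ = ⌊241.39⌋ = 241.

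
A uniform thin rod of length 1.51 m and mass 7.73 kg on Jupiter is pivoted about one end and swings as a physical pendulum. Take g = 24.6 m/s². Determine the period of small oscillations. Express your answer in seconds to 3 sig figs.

1.27 s

For a physical pendulum T = 2π√(I/(mgd)), with d = 0.7550 m from pivot to centre of mass.
I_cm = mL²/12 = 7.73 × 1.51²/12 = 1.469 kg·m²; I = I_cm + md² = 1.469 + 7.73 × 0.7550² = 5.875 kg·m².
T = 2π√(5.875/(7.73 × 24.6 × 0.7550)) = 1.27 s.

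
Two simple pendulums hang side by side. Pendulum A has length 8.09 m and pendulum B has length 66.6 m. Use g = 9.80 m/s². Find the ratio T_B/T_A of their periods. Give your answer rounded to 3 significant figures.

T ∝ √L, so T_B/T_A = √(L_B/L_A) = √(66.6/8.09) = 2.87.

2.87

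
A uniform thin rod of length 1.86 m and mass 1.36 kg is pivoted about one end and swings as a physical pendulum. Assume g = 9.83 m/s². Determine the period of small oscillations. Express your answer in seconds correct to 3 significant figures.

2.23 s

For a physical pendulum T = 2π√(I/(mgd)), with d = 0.9300 m from pivot to centre of mass.
I_cm = mL²/12 = 1.36 × 1.86²/12 = 0.3921 kg·m²; I = I_cm + md² = 0.3921 + 1.36 × 0.9300² = 1.568 kg·m².
T = 2π√(1.568/(1.36 × 9.83 × 0.9300)) = 2.23 s.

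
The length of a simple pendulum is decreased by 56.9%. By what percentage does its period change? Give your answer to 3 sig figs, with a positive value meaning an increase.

-34.3%

T ∝ √L, so T'/T = √(0.4310) = 0.6565.
Percentage change in T = (0.6565 − 1) × 100% = -34.3%.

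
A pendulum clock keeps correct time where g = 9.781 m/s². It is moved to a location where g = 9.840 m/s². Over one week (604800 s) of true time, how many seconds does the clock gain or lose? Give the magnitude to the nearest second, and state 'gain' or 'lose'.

The clock's period scales as T ∝ 1/√g, so T'/T = √(9.781/9.840) = 0.996998.
In 604800 s of true time the clock registers 604800/0.996998 = 606621.4 s, so it gains 1821 s.

gain 1821 s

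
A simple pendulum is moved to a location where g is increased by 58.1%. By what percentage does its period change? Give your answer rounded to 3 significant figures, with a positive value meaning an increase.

-20.5%

T ∝ 1/√g, so T'/T = 1/√(1.581) = 0.7953.
Percentage change in T = (0.7953 − 1) × 100% = -20.5%.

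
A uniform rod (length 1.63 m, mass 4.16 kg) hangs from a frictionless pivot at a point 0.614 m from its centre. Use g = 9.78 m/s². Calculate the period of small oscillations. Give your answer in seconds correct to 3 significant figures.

1.98 s

For a physical pendulum T = 2π√(I/(mgd)), with d = 0.6140 m from pivot to centre of mass.
I_cm = mL²/12 = 4.16 × 1.63²/12 = 0.9211 kg·m²; I = I_cm + md² = 0.9211 + 4.16 × 0.6140² = 2.489 kg·m².
T = 2π√(2.489/(4.16 × 9.78 × 0.6140)) = 1.98 s.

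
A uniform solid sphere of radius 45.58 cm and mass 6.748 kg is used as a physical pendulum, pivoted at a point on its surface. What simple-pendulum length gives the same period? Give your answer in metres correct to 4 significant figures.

The equivalent simple-pendulum length is L_eq = I/(md), where I is about the pivot and d = 0.45580 m.
I_cm = (2/5)mR² = 0.56077 kg·m², so I = I_cm + md² = 0.56077 + 1.4019 = 1.9627 kg·m².
L_eq = 1.9627/(6.748 × 0.45580) = 0.6381 m.

0.6381 m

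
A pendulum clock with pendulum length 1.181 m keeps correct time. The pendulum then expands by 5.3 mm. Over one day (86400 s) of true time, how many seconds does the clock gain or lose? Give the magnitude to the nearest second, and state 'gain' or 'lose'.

T ∝ √L, so T'/T = √(1.18630/1.181) = 1.00224.
In 86400 s of true time the clock registers 86400/1.00224 = 86206.8 s, so it loses 193 s.

lose 193 s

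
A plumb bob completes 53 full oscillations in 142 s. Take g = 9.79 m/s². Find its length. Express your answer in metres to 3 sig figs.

1.78 m

T = 142/53 = 2.679 s.
From T = 2π√(L/g), L = gT²/(4π²) = 9.79 × 2.679²/(4π²) = 1.78 m.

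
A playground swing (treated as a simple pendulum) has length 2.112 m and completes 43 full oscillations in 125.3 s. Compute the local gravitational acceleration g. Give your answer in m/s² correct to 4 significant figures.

9.819 m/s²

T = 125.3/43 = 2.9140 s.
From T = 2π√(L/g), g = 4π²L/T² = 4π² × 2.112/2.9140² = 9.819 m/s².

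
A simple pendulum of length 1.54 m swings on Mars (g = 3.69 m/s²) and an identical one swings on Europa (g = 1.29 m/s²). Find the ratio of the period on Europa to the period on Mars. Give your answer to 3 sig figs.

1.69

T ∝ 1/√g, so T₂/T₁ = √(g₁/g₂) = √(3.69/1.29) = 1.69.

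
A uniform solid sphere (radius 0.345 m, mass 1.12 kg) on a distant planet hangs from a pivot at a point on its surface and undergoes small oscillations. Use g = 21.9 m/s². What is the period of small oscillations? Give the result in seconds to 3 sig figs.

I_cm = (2/5)mr² = 0.05332 kg·m². The pivot is at distance d = 0.345 m from the centre of mass.
By the parallel-axis theorem, I = I_cm + md² = 0.05332 + 0.1333 = 0.1866 kg·m².
T = 2π√(I/(mgd)) = 2π√(0.1866/(1.12 × 21.9 × 0.345)) = 0.933 s.

0.933 s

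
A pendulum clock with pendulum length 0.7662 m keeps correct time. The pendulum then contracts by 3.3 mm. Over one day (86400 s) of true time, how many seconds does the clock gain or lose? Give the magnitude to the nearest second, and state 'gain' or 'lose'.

T ∝ √L, so T'/T = √(0.76290/0.7662) = 0.997844.
In 86400 s of true time the clock registers 86400/0.997844 = 86586.7 s, so it gains 187 s.

gain 187 s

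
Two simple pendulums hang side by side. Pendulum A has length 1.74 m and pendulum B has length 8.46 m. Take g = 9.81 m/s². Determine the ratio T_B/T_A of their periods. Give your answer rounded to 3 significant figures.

2.21

T ∝ √L, so T_B/T_A = √(L_B/L_A) = √(8.46/1.74) = 2.21.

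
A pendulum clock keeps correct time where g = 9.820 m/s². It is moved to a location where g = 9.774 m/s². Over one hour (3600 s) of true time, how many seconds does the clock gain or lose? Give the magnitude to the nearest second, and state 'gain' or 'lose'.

The clock's period scales as T ∝ 1/√g, so T'/T = √(9.820/9.774) = 1.00235.
In 3600 s of true time the clock registers 3600/1.00235 = 3591.6 s, so it loses 8 s.

lose 8 s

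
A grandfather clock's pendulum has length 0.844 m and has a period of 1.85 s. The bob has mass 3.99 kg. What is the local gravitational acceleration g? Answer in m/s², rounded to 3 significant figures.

9.74 m/s²

From T = 2π√(L/g), g = 4π²L/T² = 4π² × 0.844/1.850² = 9.74 m/s².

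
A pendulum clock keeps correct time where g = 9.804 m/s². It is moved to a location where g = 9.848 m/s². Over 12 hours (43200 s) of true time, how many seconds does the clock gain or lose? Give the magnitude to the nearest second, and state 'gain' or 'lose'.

gain 97 s

The clock's period scales as T ∝ 1/√g, so T'/T = √(9.804/9.848) = 0.997764.
In 43200 s of true time the clock registers 43200/0.997764 = 43296.8 s, so it gains 97 s.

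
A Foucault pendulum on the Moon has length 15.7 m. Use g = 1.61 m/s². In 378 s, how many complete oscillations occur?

19

T = 2π√(L/g) = 2π√(15.7/1.61) = 19.62 s.
Number of complete oscillations = ⌊378/19.62⌋ = ⌊19.27⌋ = 19.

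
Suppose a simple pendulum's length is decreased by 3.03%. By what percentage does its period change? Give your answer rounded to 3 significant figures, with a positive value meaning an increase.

T ∝ √L, so T'/T = √(0.9697) = 0.9847.
Percentage change in T = (0.9847 − 1) × 100% = -1.53%.

-1.53%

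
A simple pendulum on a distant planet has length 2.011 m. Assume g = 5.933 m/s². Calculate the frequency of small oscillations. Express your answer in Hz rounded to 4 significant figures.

0.2734 Hz

T = 2π√(L/g) = 2π√(2.011/5.933) = 3.6580 s, so f = 1/T = 0.2734 Hz.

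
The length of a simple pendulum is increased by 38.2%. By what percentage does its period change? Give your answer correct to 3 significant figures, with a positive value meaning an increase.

17.6%

T ∝ √L, so T'/T = √(1.382) = 1.176.
Percentage change in T = (1.176 − 1) × 100% = 17.6%.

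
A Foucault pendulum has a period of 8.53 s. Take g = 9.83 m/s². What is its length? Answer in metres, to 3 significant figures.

From T = 2π√(L/g), L = gT²/(4π²) = 9.83 × 8.530²/(4π²) = 18.1 m.

18.1 m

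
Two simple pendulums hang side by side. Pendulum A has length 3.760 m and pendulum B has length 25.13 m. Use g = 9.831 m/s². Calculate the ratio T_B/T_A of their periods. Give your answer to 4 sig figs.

T ∝ √L, so T_B/T_A = √(L_B/L_A) = √(25.13/3.760) = 2.585.

2.585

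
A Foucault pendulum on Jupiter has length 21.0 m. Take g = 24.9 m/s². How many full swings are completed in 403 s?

69

T = 2π√(L/g) = 2π√(21.0/24.9) = 5.770 s.
Number of complete oscillations = ⌊403/5.770⌋ = ⌊69.84⌋ = 69.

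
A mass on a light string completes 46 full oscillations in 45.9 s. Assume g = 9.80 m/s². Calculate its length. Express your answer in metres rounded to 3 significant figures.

0.247 m

T = 45.9/46 = 0.9978 s.
From T = 2π√(L/g), L = gT²/(4π²) = 9.80 × 0.9978²/(4π²) = 0.247 m.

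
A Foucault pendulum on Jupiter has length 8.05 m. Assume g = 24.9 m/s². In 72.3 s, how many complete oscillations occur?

20

T = 2π√(L/g) = 2π√(8.05/24.9) = 3.573 s.
Number of complete oscillations = ⌊72.3/3.573⌋ = ⌊20.24⌋ = 20.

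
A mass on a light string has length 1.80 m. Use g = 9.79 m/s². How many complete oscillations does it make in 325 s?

T = 2π√(L/g) = 2π√(1.80/9.79) = 2.694 s.
Number of complete oscillations = ⌊325/2.694⌋ = ⌊120.6⌋ = 120.

120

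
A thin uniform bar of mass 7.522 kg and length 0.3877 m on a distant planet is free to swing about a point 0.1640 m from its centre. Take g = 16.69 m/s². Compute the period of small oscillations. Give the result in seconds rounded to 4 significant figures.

For a physical pendulum T = 2π√(I/(mgd)), with d = 0.16400 m from pivot to centre of mass.
I_cm = mL²/12 = 7.522 × 0.3877²/12 = 0.094220 kg·m²; I = I_cm + md² = 0.094220 + 7.522 × 0.16400² = 0.29653 kg·m².
T = 2π√(0.29653/(7.522 × 16.69 × 0.16400)) = 0.7540 s.

0.7540 s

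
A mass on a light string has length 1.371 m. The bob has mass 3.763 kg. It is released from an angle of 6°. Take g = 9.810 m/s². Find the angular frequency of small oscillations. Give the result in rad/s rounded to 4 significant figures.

2.675 rad/s

ω = √(g/L) = √(9.810/1.371) = 2.675 rad/s.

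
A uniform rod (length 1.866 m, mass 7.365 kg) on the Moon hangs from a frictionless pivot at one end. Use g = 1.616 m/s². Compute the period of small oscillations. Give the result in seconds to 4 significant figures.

For a physical pendulum T = 2π√(I/(mgd)), with d = 0.93300 m from pivot to centre of mass.
I_cm = mL²/12 = 7.365 × 1.866²/12 = 2.1371 kg·m²; I = I_cm + md² = 2.1371 + 7.365 × 0.93300² = 8.5482 kg·m².
T = 2π√(8.5482/(7.365 × 1.616 × 0.93300)) = 5.513 s.

5.513 s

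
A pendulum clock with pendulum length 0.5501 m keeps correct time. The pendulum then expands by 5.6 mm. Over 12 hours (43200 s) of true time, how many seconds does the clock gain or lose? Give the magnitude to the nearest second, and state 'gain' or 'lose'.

T ∝ √L, so T'/T = √(0.55570/0.5501) = 1.00508.
In 43200 s of true time the clock registers 43200/1.00508 = 42981.8 s, so it loses 218 s.

lose 218 s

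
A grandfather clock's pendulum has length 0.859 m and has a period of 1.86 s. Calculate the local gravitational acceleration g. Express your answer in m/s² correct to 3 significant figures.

9.80 m/s²

From T = 2π√(L/g), g = 4π²L/T² = 4π² × 0.859/1.860² = 9.80 m/s².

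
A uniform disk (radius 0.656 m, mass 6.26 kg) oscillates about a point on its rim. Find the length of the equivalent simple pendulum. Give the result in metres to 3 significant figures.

0.984 m

The equivalent simple-pendulum length is L_eq = I/(md), where I is about the pivot and d = 0.6560 m.
I_cm = ½mR² = 1.347 kg·m², so I = I_cm + md² = 1.347 + 2.694 = 4.041 kg·m².
L_eq = 4.041/(6.26 × 0.6560) = 0.984 m.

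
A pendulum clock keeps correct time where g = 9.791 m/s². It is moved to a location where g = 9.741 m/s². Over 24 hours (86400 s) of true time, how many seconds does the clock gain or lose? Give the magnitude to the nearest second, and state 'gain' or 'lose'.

The clock's period scales as T ∝ 1/√g, so T'/T = √(9.791/9.741) = 1.00256.
In 86400 s of true time the clock registers 86400/1.00256 = 86179.1 s, so it loses 221 s.

lose 221 s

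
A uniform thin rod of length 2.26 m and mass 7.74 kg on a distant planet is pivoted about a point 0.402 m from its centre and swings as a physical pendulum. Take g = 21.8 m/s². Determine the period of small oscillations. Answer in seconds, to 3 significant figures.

1.63 s

For a physical pendulum T = 2π√(I/(mgd)), with d = 0.4020 m from pivot to centre of mass.
I_cm = mL²/12 = 7.74 × 2.26²/12 = 3.294 kg·m²; I = I_cm + md² = 3.294 + 7.74 × 0.4020² = 4.545 kg·m².
T = 2π√(4.545/(7.74 × 21.8 × 0.4020)) = 1.63 s.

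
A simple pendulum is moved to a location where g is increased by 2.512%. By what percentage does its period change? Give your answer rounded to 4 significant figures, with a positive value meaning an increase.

T ∝ 1/√g, so T'/T = 1/√(1.0251) = 0.98767.
Percentage change in T = (0.98767 − 1) × 100% = -1.233%.

-1.233%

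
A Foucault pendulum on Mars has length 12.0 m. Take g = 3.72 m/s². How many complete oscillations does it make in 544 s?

T = 2π√(L/g) = 2π√(12.0/3.72) = 11.28 s.
Number of complete oscillations = ⌊544/11.28⌋ = ⌊48.21⌋ = 48.

48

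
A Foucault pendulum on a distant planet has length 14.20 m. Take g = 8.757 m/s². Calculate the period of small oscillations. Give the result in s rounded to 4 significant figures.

8.001 s

T = 2π√(L/g) = 2π√(14.20/8.757) = 2π × 1.2734 = 8.001 s.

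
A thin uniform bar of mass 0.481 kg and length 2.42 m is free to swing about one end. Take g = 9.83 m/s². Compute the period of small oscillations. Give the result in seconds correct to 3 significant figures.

For a physical pendulum T = 2π√(I/(mgd)), with d = 1.210 m from pivot to centre of mass.
I_cm = mL²/12 = 0.481 × 2.42²/12 = 0.2347 kg·m²; I = I_cm + md² = 0.2347 + 0.481 × 1.210² = 0.9390 kg·m².
T = 2π√(0.9390/(0.481 × 9.83 × 1.210)) = 2.55 s.

2.55 s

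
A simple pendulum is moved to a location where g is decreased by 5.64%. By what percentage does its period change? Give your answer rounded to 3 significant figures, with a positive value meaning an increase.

T ∝ 1/√g, so T'/T = 1/√(0.9436) = 1.029.
Percentage change in T = (1.029 − 1) × 100% = 2.95%.

2.95%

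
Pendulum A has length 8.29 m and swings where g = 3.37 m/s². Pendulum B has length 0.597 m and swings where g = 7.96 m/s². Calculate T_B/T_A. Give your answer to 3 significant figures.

0.175

T = 2π√(L/g), so T_B/T_A = √((L_B/g_B)/(L_A/g_A)) = √((0.597/7.96)/(8.29/3.37)) = 0.175.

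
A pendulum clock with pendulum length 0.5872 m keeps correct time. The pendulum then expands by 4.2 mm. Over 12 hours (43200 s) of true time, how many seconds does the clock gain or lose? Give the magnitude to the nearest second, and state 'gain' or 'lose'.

lose 154 s

T ∝ √L, so T'/T = √(0.59140/0.5872) = 1.00357.
In 43200 s of true time the clock registers 43200/1.00357 = 43046.3 s, so it loses 154 s.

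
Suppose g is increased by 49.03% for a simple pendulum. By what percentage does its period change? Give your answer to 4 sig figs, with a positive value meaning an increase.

-18.09%

T ∝ 1/√g, so T'/T = 1/√(1.4903) = 0.81915.
Percentage change in T = (0.81915 − 1) × 100% = -18.09%.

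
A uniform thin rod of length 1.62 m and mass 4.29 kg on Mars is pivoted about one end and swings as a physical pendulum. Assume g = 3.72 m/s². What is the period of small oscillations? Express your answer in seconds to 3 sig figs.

For a physical pendulum T = 2π√(I/(mgd)), with d = 0.8100 m from pivot to centre of mass.
I_cm = mL²/12 = 4.29 × 1.62²/12 = 0.9382 kg·m²; I = I_cm + md² = 0.9382 + 4.29 × 0.8100² = 3.753 kg·m².
T = 2π√(3.753/(4.29 × 3.72 × 0.8100)) = 3.39 s.

3.39 s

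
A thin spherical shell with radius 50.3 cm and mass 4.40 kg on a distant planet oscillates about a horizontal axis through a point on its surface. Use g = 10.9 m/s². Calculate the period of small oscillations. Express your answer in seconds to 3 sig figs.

1.74 s

I_cm = (2/3)mr² = 0.7422 kg·m². The pivot is at distance d = 0.503 m from the centre of mass.
By the parallel-axis theorem, I = I_cm + md² = 0.7422 + 1.113 = 1.855 kg·m².
T = 2π√(I/(mgd)) = 2π√(1.855/(4.40 × 10.9 × 0.503)) = 1.74 s.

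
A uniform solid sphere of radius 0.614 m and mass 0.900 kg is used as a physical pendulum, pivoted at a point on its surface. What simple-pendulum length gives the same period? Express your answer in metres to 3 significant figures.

0.860 m

The equivalent simple-pendulum length is L_eq = I/(md), where I is about the pivot and d = 0.6140 m.
I_cm = (2/5)mR² = 0.1357 kg·m², so I = I_cm + md² = 0.1357 + 0.3393 = 0.4750 kg·m².
L_eq = 0.4750/(0.900 × 0.6140) = 0.860 m.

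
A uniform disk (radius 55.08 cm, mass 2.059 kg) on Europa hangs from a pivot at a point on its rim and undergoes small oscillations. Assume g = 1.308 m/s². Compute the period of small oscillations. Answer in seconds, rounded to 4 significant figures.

4.994 s

I_cm = ½mr² = 0.31233 kg·m². The pivot is at distance d = 0.5508 m from the centre of mass.
By the parallel-axis theorem, I = I_cm + md² = 0.31233 + 0.62466 = 0.93699 kg·m².
T = 2π√(I/(mgd)) = 2π√(0.93699/(2.059 × 1.308 × 0.5508)) = 4.994 s.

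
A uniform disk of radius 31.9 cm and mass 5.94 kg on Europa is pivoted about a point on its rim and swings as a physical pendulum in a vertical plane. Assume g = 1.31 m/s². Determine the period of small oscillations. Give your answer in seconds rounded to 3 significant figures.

I_cm = ½mr² = 0.3022 kg·m². The pivot is at distance d = 0.319 m from the centre of mass.
By the parallel-axis theorem, I = I_cm + md² = 0.3022 + 0.6045 = 0.9067 kg·m².
T = 2π√(I/(mgd)) = 2π√(0.9067/(5.94 × 1.31 × 0.319)) = 3.80 s.

3.80 s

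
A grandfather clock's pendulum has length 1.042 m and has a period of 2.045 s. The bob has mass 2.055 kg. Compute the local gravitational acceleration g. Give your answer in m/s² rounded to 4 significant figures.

9.837 m/s²

From T = 2π√(L/g), g = 4π²L/T² = 4π² × 1.042/2.0450² = 9.837 m/s².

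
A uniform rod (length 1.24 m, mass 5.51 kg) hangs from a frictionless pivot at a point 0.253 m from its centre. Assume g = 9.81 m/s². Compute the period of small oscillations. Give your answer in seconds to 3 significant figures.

1.75 s

For a physical pendulum T = 2π√(I/(mgd)), with d = 0.2530 m from pivot to centre of mass.
I_cm = mL²/12 = 5.51 × 1.24²/12 = 0.7060 kg·m²; I = I_cm + md² = 0.7060 + 5.51 × 0.2530² = 1.059 kg·m².
T = 2π√(1.059/(5.51 × 9.81 × 0.2530)) = 1.75 s.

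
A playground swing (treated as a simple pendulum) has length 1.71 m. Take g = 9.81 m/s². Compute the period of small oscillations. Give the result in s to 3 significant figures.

2.62 s

T = 2π√(L/g) = 2π√(1.71/9.81) = 2π × 0.4175 = 2.62 s.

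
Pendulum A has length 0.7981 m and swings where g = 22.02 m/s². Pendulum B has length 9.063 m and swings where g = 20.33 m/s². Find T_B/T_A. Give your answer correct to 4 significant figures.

3.507

T = 2π√(L/g), so T_B/T_A = √((L_B/g_B)/(L_A/g_A)) = √((9.063/20.33)/(0.7981/22.02)) = 3.507.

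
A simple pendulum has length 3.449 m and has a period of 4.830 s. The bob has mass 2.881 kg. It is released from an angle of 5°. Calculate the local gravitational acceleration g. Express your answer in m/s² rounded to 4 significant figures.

5.837 m/s²

From T = 2π√(L/g), g = 4π²L/T² = 4π² × 3.449/4.8300² = 5.837 m/s².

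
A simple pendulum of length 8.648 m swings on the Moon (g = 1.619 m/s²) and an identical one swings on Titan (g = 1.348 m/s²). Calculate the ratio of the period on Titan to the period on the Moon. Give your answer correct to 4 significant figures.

T ∝ 1/√g, so T₂/T₁ = √(g₁/g₂) = √(1.619/1.348) = 1.096.

1.096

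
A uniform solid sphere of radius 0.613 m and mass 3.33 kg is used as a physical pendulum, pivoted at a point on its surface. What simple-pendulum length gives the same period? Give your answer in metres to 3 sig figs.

0.858 m

The equivalent simple-pendulum length is L_eq = I/(md), where I is about the pivot and d = 0.6130 m.
I_cm = (2/5)mR² = 0.5005 kg·m², so I = I_cm + md² = 0.5005 + 1.251 = 1.752 kg·m².
L_eq = 1.752/(3.33 × 0.6130) = 0.858 m.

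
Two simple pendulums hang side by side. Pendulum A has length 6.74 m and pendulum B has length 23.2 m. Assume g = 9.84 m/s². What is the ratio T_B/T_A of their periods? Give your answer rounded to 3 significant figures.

1.86

T ∝ √L, so T_B/T_A = √(L_B/L_A) = √(23.2/6.74) = 1.86.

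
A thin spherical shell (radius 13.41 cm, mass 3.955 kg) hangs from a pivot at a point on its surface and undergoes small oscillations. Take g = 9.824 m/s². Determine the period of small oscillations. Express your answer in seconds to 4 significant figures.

0.9477 s

I_cm = (2/3)mr² = 0.047415 kg·m². The pivot is at distance d = 0.1341 m from the centre of mass.
By the parallel-axis theorem, I = I_cm + md² = 0.047415 + 0.071122 = 0.11854 kg·m².
T = 2π√(I/(mgd)) = 2π√(0.11854/(3.955 × 9.824 × 0.1341)) = 0.9477 s.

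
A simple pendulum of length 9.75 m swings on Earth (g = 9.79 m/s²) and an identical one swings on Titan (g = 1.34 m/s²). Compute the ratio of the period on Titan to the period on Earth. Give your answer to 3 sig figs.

T ∝ 1/√g, so T₂/T₁ = √(g₁/g₂) = √(9.79/1.34) = 2.70.

2.70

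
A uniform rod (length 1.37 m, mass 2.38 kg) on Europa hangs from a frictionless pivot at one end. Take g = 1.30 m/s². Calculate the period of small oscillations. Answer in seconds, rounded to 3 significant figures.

5.27 s

For a physical pendulum T = 2π√(I/(mgd)), with d = 0.6850 m from pivot to centre of mass.
I_cm = mL²/12 = 2.38 × 1.37²/12 = 0.3723 kg·m²; I = I_cm + md² = 0.3723 + 2.38 × 0.6850² = 1.489 kg·m².
T = 2π√(1.489/(2.38 × 1.30 × 0.6850)) = 5.27 s.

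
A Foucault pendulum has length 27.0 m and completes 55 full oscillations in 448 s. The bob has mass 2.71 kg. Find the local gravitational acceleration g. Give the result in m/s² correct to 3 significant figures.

16.1 m/s²

T = 448/55 = 8.145 s.
From T = 2π√(L/g), g = 4π²L/T² = 4π² × 27.0/8.145² = 16.1 m/s².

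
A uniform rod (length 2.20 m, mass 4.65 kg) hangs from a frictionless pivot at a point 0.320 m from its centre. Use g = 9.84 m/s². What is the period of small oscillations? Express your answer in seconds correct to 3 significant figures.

For a physical pendulum T = 2π√(I/(mgd)), with d = 0.3200 m from pivot to centre of mass.
I_cm = mL²/12 = 4.65 × 2.20²/12 = 1.876 kg·m²; I = I_cm + md² = 1.876 + 4.65 × 0.3200² = 2.352 kg·m².
T = 2π√(2.352/(4.65 × 9.84 × 0.3200)) = 2.52 s.

2.52 s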